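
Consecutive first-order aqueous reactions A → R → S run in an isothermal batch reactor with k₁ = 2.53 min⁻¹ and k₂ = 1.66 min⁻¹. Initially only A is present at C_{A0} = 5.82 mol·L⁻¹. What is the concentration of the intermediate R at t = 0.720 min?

For first-order series with pure A initially, C_R(t) = k₁C_{A0}/(k₂−k₁)·(e^(−k₁t) − e^(−k₂t)).
e^(−k₁t) = e^(−2.53×0.720) = e^(−1.822) = 0.1618; e^(−k₂t) = e^(−1.195) = 0.3026.
C_R = 2.53×5.82/(1.66−2.53) × (0.1618−0.3026) = (-16.92)×(-0.1409) = 2.384 mol·L⁻¹.

2.38 mol·L⁻¹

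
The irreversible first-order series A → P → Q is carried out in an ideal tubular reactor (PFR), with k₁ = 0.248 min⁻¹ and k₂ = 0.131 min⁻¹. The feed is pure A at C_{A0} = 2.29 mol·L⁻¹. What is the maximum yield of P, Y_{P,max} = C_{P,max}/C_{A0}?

0.489

For a first-order series the maximum intermediate yield is C_{P,max}/C_{A0} = (k₁/k₂)^[k₂/(k₂−k₁)].
= (0.248/0.131)^(0.131/(0.131−0.248)) = (1.893)^(-1.120) = 0.4894.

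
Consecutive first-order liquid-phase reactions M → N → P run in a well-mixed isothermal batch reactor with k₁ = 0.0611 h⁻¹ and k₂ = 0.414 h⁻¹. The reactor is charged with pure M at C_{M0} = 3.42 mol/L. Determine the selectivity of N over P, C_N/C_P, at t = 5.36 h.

0.611

Solving the coupled first-order balances gives C_N(t) = [k₁/(k₂−k₁)]·C_{M0}·(e^(−k₁t) − e^(−k₂t)).
e^(−k₁t) = e^(−0.0611×5.36) = e^(−0.3275) = 0.7207; e^(−k₂t) = e^(−2.219) = 0.1087.
C_N = 0.0611×3.42/(0.414−0.0611) × (0.7207−0.1087) = 0.5921×0.6120 = 0.3624 mol/L.
C_M = C_{M0}e^(−k₁t) = 2.465 mol/L, so C_P = C_{M0}−C_M−C_N = 0.5927 mol/L; C_N/C_P = 0.611.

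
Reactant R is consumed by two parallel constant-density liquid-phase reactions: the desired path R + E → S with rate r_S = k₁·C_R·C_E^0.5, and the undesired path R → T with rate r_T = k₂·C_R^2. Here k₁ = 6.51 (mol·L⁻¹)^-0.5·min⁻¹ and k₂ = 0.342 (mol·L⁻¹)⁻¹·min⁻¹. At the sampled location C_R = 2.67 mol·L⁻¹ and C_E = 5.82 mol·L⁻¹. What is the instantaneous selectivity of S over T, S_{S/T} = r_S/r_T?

17.2

S_{S/T} = r_S/r_T = (k₁·C_R·C_E^0.5)/(k₂·C_R^2) = (k₁/k₂)·C_R⁻¹·C_E^0.5.
= (6.51×2.670×5.820^0.5) / (0.342×2.670^2) = 41.93/2.438 = 17.2.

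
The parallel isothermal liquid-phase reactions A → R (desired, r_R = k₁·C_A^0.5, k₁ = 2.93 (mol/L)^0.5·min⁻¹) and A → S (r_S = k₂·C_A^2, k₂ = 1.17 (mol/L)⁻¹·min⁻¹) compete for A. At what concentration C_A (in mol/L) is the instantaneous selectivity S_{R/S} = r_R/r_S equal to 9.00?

S_{R/S} = (k₁/k₂)·C_A^-1.5 ⇒ C_A = (S·k₂/k₁)^(1/(-1.5)).
= (9.00×1.17/2.93)^(-0.6667) = (3.594)^(-0.6667) = 0.426 mol/L.

0.426 mol/L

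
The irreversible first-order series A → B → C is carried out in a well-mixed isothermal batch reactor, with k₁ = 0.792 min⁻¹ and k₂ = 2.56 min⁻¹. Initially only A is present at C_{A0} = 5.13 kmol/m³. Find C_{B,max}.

Evaluating C_B at t_opt = ln(k₂/k₁)/(k₂−k₁) gives C_{B,max}/C_{A0} = (k₁/k₂)^[k₂/(k₂−k₁)].
= (0.792/2.56)^(2.56/(2.56−0.792)) = (0.3094)^(1.448) = 0.1829.
C_{B,max} = 0.1829×5.13 = 0.938 kmol/m³.

0.938 kmol/m³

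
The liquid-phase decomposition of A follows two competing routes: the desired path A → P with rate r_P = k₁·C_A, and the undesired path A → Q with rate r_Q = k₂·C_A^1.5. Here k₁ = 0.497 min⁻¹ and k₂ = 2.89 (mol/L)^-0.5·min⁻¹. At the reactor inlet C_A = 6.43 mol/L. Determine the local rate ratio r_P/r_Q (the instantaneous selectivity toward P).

0.0678

S_{P/Q} = r_P/r_Q = (k₁·C_A)/(k₂·C_A^1.5) = (k₁/k₂)·C_A^-0.5.
= (0.497×6.430) / (2.89×6.430^1.5) = 3.196/47.12 = 0.0678.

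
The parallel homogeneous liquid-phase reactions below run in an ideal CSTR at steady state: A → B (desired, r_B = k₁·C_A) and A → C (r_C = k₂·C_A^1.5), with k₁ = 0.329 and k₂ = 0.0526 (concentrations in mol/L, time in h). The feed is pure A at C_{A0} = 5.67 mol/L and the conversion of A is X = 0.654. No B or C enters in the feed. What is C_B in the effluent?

3.03 mol/L

Exit C_A = C_{A0}(1−X) = 5.67×0.346 = 1.962 mol/L.
Rates in a CSTR are evaluated at the outlet concentration: r_B = 0.329×1.962 = 0.6454, r_C = 0.0526×1.962^1.5 = 0.1445.
Fraction of consumed A going to B: r_B/(r_B+r_C) = 0.8170.
C_B = 0.8170·C_{A0}·X = 0.8170×5.67×0.654 = 3.03 mol/L.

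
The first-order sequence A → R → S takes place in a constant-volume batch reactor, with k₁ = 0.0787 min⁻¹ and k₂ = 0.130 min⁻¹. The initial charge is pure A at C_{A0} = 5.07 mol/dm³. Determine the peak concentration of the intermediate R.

1.42 mol/dm³

For a first-order series the maximum intermediate yield is C_{R,max}/C_{A0} = (k₁/k₂)^[k₂/(k₂−k₁)].
= (0.0787/0.130)^(0.130/(0.130−0.0787)) = (0.6054)^(2.534) = 0.2803.
C_{R,max} = 0.2803×5.07 = 1.42 mol/dm³.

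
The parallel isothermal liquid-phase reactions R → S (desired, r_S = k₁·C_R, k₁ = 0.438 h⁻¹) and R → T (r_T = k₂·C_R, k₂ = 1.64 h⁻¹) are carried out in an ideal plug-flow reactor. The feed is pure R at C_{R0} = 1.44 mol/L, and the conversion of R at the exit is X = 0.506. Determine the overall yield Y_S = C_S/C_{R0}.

C_R = C_{R0}(1−X) = 0.7114 mol/L.
Both paths are first order in R, so the instantaneous fraction to S is constant: dC_S/d(−C_R) = k₁/(k₁+k₂) = 0.2108.
C_S = 0.2108·(C_{R0}−C_R) = 0.2108×0.7286 = 0.154 mol/L.
Y_S = C_S/C_{R0} = 0.1536/1.44 = 0.107.

0.107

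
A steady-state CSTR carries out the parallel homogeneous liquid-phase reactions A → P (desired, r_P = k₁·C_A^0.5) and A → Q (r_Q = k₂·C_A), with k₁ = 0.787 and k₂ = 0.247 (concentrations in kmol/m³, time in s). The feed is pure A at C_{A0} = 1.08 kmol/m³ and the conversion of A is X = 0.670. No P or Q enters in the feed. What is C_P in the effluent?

0.609 kmol/m³

Exit C_A = C_{A0}(1−X) = 1.08×0.330 = 0.3564 kmol/m³.
In a CSTR the entire volume is at exit conditions, so r_P = 0.787×0.3564^0.5 = 0.4698 and r_Q = 0.247×0.3564 = 0.08803.
Fraction of consumed A going to P: r_P/(r_P+r_Q) = 0.8422.
C_P = 0.8422·C_{A0}·X = 0.8422×1.08×0.670 = 0.609 kmol/m³.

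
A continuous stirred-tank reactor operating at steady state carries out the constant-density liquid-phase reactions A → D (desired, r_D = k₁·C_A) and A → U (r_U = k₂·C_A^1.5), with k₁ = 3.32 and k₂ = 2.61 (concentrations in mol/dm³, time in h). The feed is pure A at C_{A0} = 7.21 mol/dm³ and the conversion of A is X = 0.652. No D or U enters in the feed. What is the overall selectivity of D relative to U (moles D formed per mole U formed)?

Exit C_A = C_{A0}(1−X) = 7.21×0.348 = 2.509 mol/dm³.
A CSTR operates uniformly at the exit composition, giving r_D = 8.330 and r_U = 10.37 (each k·C_A^n at C_A = 2.509).
Overall selectivity = C_D/C_U = r_Dτ/(r_Uτ) = r_D/r_U = 0.803.

0.803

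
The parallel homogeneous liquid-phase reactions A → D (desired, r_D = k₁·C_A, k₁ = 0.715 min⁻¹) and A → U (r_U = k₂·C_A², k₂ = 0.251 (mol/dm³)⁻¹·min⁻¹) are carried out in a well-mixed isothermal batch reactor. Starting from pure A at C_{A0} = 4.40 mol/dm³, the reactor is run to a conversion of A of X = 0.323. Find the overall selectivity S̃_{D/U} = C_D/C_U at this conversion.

0.778

C_A = C_{A0}(1−X) = 2.979 mol/dm³.
Along a PFR/batch, dC_D/dC_A = −r_D/(r_D+r_U) = −k₁/(k₁+k₂·C_A).
Integrating from C_{A0} to C_A: C_D = (0.715/0.251)·ln[(0.715+0.251·4.40)/(0.715+0.251·2.98)] = 2.849·ln(1.819/1.463) = 0.6217 mol/dm³.
C_U = (C_{A0}−C_A)−C_D = 0.7995 mol/dm³; S̃_{D/U} = 0.6217/0.7995 = 0.778.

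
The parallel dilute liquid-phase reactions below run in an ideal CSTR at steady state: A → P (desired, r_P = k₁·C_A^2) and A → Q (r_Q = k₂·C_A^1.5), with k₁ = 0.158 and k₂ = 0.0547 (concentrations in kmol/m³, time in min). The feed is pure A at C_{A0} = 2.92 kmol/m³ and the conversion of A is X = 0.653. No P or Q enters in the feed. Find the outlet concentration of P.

1.42 kmol/m³

Exit C_A = C_{A0}(1−X) = 2.92×0.347 = 1.013 kmol/m³.
A CSTR operates uniformly at the exit composition, giving r_P = 0.1622 and r_Q = 0.05579 (each k·C_A^n at C_A = 1.013).
Fraction of consumed A going to P: r_P/(r_P+r_Q) = 0.7441.
C_P = 0.7441·C_{A0}·X = 0.7441×2.92×0.653 = 1.42 kmol/m³.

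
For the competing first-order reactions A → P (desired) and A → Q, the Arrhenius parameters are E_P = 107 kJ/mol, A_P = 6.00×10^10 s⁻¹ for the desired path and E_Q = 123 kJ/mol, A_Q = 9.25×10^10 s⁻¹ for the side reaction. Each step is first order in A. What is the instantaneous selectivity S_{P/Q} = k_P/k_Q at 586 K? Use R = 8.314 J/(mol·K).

With equal orders, S_{P/Q} = k_P/k_Q = (A_P/A_Q)·exp[(E_Q−E_P)/(RT)].
(E_Q−E_P)/(RT) = (123−107)×10³/(8.314×586) = 16000/4872 = 3.284.
k_P/k_Q = (6.00×10^10/9.25×10^10)·exp(3.284) = 0.6486 × 26.68 = 17.3.

17.3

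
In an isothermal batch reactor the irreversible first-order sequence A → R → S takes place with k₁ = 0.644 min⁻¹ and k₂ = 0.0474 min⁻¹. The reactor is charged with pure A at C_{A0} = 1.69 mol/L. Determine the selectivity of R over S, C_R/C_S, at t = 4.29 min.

The intermediate concentration in a first-order A→B→C sequence is C_R = k₁C_{A0}(e^(−k₁t) − e^(−k₂t))/(k₂−k₁).
e^(−k₁t) = e^(−0.644×4.29) = e^(−2.763) = 0.06312; e^(−k₂t) = e^(−0.2033) = 0.8160.
C_R = 0.644×1.69/(0.0474−0.644) × (0.06312−0.8160) = (-1.824)×(-0.7529) = 1.373 mol/L.
C_A = C_{A0}e^(−k₁t) = 0.1067 mol/L, so C_S = C_{A0}−C_A−C_R = 0.2099 mol/L; C_R/C_S = 6.54.

6.54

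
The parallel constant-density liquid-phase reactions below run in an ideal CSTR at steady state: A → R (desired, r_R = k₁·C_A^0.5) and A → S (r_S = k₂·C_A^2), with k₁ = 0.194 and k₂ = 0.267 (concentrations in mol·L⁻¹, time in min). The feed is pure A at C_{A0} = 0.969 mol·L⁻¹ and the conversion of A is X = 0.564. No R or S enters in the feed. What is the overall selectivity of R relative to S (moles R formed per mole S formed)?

2.65

Exit C_A = C_{A0}(1−X) = 0.969×0.436 = 0.4225 mol·L⁻¹.
In a CSTR the entire volume is at exit conditions, so r_R = 0.194×0.4225^0.5 = 0.1261 and r_S = 0.267×0.4225^2 = 0.04766.
Overall selectivity = C_R/C_S = r_Rτ/(r_Sτ) = r_R/r_S = 2.65.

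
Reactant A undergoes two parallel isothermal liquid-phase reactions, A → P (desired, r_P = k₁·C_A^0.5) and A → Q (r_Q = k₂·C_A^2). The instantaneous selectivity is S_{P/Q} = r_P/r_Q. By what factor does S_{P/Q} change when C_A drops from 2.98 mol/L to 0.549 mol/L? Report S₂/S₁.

12.6

S_{P/Q} = (k₁/k₂)·C_A^-1.5, so S₂/S₁ = (C_{A,2}/C_{A,1})^-1.5.
= (0.549/2.98)^(-1.5) = (0.1842)^(-1.5) = 12.6.
Selectivity toward P rises as C_A falls — low-concentration operation is favoured.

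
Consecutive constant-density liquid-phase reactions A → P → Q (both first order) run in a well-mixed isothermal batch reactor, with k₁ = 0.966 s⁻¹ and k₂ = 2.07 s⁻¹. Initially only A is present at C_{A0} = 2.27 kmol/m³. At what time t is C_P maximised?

0.690 s

Setting dC_P/dt = 0 gives t_opt = ln(k₂/k₁)/(k₂−k₁).
= ln(2.07/0.966)/(2.07−0.966) = ln(2.143)/1.104 = 0.7621/1.104 = 0.690 s.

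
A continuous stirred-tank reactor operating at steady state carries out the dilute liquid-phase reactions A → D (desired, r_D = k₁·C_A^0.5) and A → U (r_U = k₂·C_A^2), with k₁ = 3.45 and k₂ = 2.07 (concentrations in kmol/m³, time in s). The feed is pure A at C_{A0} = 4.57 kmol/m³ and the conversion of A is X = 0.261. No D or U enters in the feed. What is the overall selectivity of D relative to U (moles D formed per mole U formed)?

Exit C_A = C_{A0}(1−X) = 4.57×0.739 = 3.377 kmol/m³.
Rates in a CSTR are evaluated at the outlet concentration: r_D = 3.45×3.377^0.5 = 6.340, r_U = 2.07×3.377^2 = 23.61.
Overall selectivity = C_D/C_U = r_Dτ/(r_Uτ) = r_D/r_U = 0.269.

0.269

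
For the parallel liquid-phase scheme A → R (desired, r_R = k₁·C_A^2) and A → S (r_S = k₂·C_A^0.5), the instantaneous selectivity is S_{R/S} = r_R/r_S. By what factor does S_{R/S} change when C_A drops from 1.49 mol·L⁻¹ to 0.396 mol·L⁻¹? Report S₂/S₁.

S_{R/S} = (k₁/k₂)·C_A^1.5, so S₂/S₁ = (C_{A,2}/C_{A,1})^1.5.
= (0.396/1.49)^1.5 = (0.2658)^1.5 = 0.137.

0.137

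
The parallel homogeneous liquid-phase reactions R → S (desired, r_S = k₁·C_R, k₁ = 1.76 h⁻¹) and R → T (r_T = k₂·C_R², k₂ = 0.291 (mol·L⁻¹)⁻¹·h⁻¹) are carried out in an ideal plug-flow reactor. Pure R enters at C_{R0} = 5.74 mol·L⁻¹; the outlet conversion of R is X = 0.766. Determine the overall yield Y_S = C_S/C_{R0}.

C_R = C_{R0}(1−X) = 1.343 mol·L⁻¹.
Along a PFR/batch, dC_S/dC_R = −r_S/(r_S+r_T) = −k₁/(k₁+k₂·C_R).
Integrating from C_{R0} to C_R: C_S = (1.76/0.291)·ln[(1.76+0.291·5.74)/(1.76+0.291·1.34)] = 6.048·ln(3.430/2.151) = 2.823 mol·L⁻¹.
Y_S = C_S/C_{R0} = 2.823/5.74 = 0.492.

0.492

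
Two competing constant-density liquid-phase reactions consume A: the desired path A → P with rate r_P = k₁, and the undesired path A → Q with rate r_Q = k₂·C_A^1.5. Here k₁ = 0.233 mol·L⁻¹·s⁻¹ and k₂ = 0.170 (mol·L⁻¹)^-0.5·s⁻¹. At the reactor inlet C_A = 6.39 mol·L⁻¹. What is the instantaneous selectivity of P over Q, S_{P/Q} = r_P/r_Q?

0.0849

S_{P/Q} = r_P/r_Q = (k₁)/(k₂·C_A^1.5) = (k₁/k₂)·C_A^-1.5.
= (0.233) / (0.170×6.390^1.5) = 0.2330/2.746 = 0.0849.
The undesired path is higher order in A, so low C_A (CSTR or dilute feed) favours P.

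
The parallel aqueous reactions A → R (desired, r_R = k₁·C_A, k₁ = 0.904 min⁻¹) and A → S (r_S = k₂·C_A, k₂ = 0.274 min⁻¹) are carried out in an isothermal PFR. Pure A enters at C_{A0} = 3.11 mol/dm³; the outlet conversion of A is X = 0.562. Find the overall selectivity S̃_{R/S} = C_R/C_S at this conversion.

3.30

C_A = C_{A0}(1−X) = 1.362 mol/dm³.
Both paths are first order in A, so the instantaneous fraction to R is constant: dC_R/d(−C_A) = k₁/(k₁+k₂) = 0.7674.
C_R = 0.7674·(C_{A0}−C_A) = 0.7674×1.748 = 1.34 mol/dm³.
C_S = (C_{A0}−C_A)−C_R = 0.4065 mol/dm³; S̃_{R/S} = 1.341/0.4065 = 3.30.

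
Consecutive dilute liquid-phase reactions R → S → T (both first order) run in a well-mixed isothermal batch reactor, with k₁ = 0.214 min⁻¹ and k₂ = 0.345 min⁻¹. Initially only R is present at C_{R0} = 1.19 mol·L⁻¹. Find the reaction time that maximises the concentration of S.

The intermediate peaks when r₁ = r₂, i.e. k₁e^(−k₁t) = k₂e^(−k₂t), giving t_opt = ln(k₂/k₁)/(k₂−k₁).
= ln(0.345/0.214)/(0.345−0.214) = ln(1.612)/0.1310 = 0.4776/0.1310 = 3.65 min.

3.65 min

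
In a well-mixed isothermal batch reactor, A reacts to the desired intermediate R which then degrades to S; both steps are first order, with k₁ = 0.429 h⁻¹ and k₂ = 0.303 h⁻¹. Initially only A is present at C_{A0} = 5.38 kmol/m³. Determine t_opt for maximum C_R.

2.76 h

Setting dC_R/dt = 0 gives t_opt = ln(k₂/k₁)/(k₂−k₁).
= ln(0.303/0.429)/(0.303−0.429) = ln(0.7063)/-0.1260 = -0.3477/-0.1260 = 2.76 h.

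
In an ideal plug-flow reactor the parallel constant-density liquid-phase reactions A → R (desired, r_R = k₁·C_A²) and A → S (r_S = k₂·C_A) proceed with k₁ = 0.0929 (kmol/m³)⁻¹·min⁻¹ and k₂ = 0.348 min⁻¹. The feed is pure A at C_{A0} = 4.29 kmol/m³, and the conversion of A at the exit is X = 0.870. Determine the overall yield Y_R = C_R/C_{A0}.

0.325

C_A = C_{A0}(1−X) = 0.5577 kmol/m³.
Along a PFR/batch, dC_S/dC_A = −r_S/(r_R+r_S) = −k₂/(k₂+k₁·C_A).
Integrating from C_{A0} to C_A: C_S = (0.348/0.0929)·ln[(0.348+0.0929·4.29)/(0.348+0.0929·0.558)] = 3.746·ln(0.7465/0.3998) = 2.339 kmol/m³.
Then C_R = (C_{A0}−C_A) − C_S = 3.732 − 2.339 = 1.393 kmol/m³.
Y_R = C_R/C_{A0} = 1.393/4.29 = 0.325.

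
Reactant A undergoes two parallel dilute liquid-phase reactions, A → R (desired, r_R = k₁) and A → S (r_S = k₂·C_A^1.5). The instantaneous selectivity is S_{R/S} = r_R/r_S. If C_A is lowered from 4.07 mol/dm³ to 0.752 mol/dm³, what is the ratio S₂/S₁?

S_{R/S} = (k₁/k₂)·C_A^-1.5, so S₂/S₁ = (C_{A,2}/C_{A,1})^-1.5.
= (0.752/4.07)^(-1.5) = (0.1848)^(-1.5) = 12.6.

12.6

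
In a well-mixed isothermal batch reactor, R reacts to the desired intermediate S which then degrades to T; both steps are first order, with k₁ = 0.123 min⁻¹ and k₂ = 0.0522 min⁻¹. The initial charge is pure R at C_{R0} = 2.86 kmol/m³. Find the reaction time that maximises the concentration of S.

12.1 min

For first-order series the maximum of C_S occurs at t_opt = ln(k₂/k₁)/(k₂−k₁).
= ln(0.0522/0.123)/(0.0522−0.123) = ln(0.4244)/-0.07080 = -0.8571/-0.07080 = 12.1 min.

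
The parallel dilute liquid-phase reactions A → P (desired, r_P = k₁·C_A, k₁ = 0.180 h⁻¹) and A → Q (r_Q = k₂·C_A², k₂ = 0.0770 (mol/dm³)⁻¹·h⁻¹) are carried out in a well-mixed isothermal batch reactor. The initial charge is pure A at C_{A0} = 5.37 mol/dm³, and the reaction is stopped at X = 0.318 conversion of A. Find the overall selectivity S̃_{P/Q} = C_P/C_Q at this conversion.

C_A = C_{A0}(1−X) = 3.662 mol/dm³.
Along a PFR/batch, dC_P/dC_A = −r_P/(r_P+r_Q) = −k₁/(k₁+k₂·C_A).
Integrating from C_{A0} to C_A: C_P = (0.180/0.0770)·ln[(0.180+0.0770·5.37)/(0.180+0.0770·3.66)] = 2.338·ln(0.5935/0.4620) = 0.5855 mol/dm³.
C_Q = (C_{A0}−C_A)−C_P = 1.122 mol/dm³; S̃_{P/Q} = 0.5855/1.122 = 0.522.

0.522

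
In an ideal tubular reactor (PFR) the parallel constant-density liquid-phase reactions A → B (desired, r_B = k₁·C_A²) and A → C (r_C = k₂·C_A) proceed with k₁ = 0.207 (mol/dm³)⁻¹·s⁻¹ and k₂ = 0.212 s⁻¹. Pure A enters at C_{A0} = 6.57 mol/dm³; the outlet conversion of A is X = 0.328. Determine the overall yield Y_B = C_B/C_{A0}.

C_A = C_{A0}(1−X) = 4.415 mol/dm³.
Along a PFR/batch, dC_C/dC_A = −r_C/(r_B+r_C) = −k₂/(k₂+k₁·C_A).
Integrating from C_{A0} to C_A: C_C = (0.212/0.207)·ln[(0.212+0.207·6.57)/(0.212+0.207·4.42)] = 1.024·ln(1.572/1.126) = 0.3418 mol/dm³.
Then C_B = (C_{A0}−C_A) − C_C = 2.155 − 0.3418 = 1.813 mol/dm³.
Y_B = C_B/C_{A0} = 1.813/6.57 = 0.276.

0.276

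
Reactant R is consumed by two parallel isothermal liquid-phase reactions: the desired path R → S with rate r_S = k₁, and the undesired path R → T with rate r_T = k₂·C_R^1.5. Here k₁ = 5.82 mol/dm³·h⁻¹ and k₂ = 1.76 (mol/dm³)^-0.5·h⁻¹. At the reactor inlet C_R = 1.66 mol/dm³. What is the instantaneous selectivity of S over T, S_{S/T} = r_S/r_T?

1.55

S_{S/T} = r_S/r_T = (k₁)/(k₂·C_R^1.5) = (k₁/k₂)·C_R^-1.5.
= (5.82) / (1.76×1.660^1.5) = 5.820/3.764 = 1.55.
The undesired path is higher order in R, so low C_R (CSTR or dilute feed) favours S.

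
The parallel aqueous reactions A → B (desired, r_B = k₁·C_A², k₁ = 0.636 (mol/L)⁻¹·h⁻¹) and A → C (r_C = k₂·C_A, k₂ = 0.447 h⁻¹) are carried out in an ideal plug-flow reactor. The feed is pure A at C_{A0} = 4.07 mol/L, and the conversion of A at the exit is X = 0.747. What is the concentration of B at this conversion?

C_A = C_{A0}(1−X) = 1.030 mol/L.
Along a PFR/batch, dC_C/dC_A = −r_C/(r_B+r_C) = −k₂/(k₂+k₁·C_A).
Integrating from C_{A0} to C_A: C_C = (0.447/0.636)·ln[(0.447+0.636·4.07)/(0.447+0.636·1.03)] = 0.7028·ln(3.036/1.102) = 0.7122 mol/L.
Then C_B = (C_{A0}−C_A) − C_C = 3.040 − 0.7122 = 2.328 mol/L.

2.33 mol/L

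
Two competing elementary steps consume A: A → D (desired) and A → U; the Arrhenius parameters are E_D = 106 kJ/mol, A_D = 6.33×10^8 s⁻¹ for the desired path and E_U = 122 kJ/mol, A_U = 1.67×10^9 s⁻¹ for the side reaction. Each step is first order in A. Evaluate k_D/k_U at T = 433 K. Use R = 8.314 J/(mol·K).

32.3

Since both paths have the same order in A, the concentration cancels and S_{D/U} = k_D/k_U = (A_D/A_U)·exp[(E_U−E_D)/(RT)].
(E_U−E_D)/(RT) = (122−106)×10³/(8.314×433) = 16000/3600 = 4.444.
k_D/k_U = (6.33×10^8/1.67×10^9)·exp(4.444) = 0.3790 × 85.16 = 32.3.
Since E_D < E_U, lowering the temperature improves selectivity toward D.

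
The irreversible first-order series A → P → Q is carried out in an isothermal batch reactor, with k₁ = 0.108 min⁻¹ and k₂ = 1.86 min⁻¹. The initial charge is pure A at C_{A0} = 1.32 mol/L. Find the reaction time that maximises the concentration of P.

1.62 min

For first-order series the maximum of C_P occurs at t_opt = ln(k₂/k₁)/(k₂−k₁).
= ln(1.86/0.108)/(1.86−0.108) = ln(17.22)/1.752 = 2.846/1.752 = 1.62 min.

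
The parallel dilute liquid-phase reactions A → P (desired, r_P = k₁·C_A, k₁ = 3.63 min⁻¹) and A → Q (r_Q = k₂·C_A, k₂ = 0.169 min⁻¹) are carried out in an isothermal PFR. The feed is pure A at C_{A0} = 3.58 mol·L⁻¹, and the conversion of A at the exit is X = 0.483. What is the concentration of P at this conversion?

C_A = C_{A0}(1−X) = 1.851 mol·L⁻¹.
Both paths are first order in A, so the instantaneous fraction to P is constant: dC_P/d(−C_A) = k₁/(k₁+k₂) = 0.9555.
C_P = 0.9555·(C_{A0}−C_A) = 0.9555×1.729 = 1.65 mol·L⁻¹.

1.65 mol·L⁻¹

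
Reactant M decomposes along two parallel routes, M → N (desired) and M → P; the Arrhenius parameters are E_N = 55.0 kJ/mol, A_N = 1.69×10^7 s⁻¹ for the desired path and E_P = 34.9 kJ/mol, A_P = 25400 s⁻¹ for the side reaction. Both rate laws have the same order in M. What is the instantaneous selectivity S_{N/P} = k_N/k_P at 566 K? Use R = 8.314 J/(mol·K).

9.29

k_N/k_P = (A_N/A_P)·exp[−(E_N−E_P)/(RT)] = (A_N/A_P)·exp[(E_P−E_N)/(RT)].
(E_P−E_N)/(RT) = (34.9−55.0)×10³/(8.314×566) = -20100/4706 = -4.271.
k_N/k_P = (1.69×10^7/25400)·exp(-4.271) = 665.4 × 0.01396 = 9.29.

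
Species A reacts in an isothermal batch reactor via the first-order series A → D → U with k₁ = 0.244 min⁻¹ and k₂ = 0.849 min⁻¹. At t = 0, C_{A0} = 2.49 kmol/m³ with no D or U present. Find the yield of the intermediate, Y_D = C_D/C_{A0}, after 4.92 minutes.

0.115

The intermediate concentration in a first-order A→B→C sequence is C_D = k₁C_{A0}(e^(−k₁t) − e^(−k₂t))/(k₂−k₁).
e^(−k₁t) = e^(−0.244×4.92) = e^(−1.200) = 0.3010; e^(−k₂t) = e^(−4.177) = 0.01534.
C_D = 0.244×2.49/(0.849−0.244) × (0.3010−0.01534) = 1.004×0.2857 = 0.2869 kmol/m³.
Y_D = C_D/C_{A0} = 0.2869/2.49 = 0.115.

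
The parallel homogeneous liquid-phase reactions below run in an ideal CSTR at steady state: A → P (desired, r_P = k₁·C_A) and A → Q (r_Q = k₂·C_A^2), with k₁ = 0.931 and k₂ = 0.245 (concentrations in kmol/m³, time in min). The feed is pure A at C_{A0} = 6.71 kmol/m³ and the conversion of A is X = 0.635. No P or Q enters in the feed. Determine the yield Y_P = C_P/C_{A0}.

Exit C_A = C_{A0}(1−X) = 6.71×0.365 = 2.449 kmol/m³.
Rates in a CSTR are evaluated at the outlet concentration: r_P = 0.931×2.449 = 2.280, r_Q = 0.245×2.449^2 = 1.470.
Fraction of consumed A going to P: r_P/(r_P+r_Q) = 0.6081.
C_P = 0.6081·C_{A0}·X = 0.6081×6.71×0.635 = 2.59 kmol/m³; Y_P = C_P/C_{A0} = 0.386.

0.386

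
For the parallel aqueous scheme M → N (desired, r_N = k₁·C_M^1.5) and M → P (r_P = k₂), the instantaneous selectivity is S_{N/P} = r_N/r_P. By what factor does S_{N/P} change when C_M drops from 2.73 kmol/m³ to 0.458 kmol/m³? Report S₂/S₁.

S_{N/P} = (k₁/k₂)·C_M^1.5, so S₂/S₁ = (C_{M,2}/C_{M,1})^1.5.
= (0.458/2.73)^1.5 = (0.1678)^1.5 = 0.0687.

0.0687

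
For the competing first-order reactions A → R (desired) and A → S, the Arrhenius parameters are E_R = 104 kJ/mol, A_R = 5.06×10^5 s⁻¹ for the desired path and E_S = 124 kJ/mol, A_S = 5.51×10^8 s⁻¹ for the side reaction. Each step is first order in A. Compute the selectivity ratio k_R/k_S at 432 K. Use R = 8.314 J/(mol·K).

k_R/k_S = (A_R/A_S)·exp[−(E_R−E_S)/(RT)] = (A_R/A_S)·exp[(E_S−E_R)/(RT)].
(E_S−E_R)/(RT) = (124−104)×10³/(8.314×432) = 20000/3592 = 5.568.
k_R/k_S = (5.06×10^5/5.51×10^8)·exp(5.568) = 9.183×10^-4 × 262.0 = 0.241.

0.241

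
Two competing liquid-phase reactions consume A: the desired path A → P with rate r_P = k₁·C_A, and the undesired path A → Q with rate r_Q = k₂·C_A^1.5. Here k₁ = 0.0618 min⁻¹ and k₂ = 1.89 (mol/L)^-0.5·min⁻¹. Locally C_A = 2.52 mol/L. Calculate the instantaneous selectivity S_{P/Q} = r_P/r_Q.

0.0206

S_{P/Q} = r_P/r_Q = (k₁·C_A)/(k₂·C_A^1.5) = (k₁/k₂)·C_A^-0.5.
= (0.0618×2.520) / (1.89×2.520^1.5) = 0.1557/7.561 = 0.0206.
The undesired path is higher order in A, so low C_A (CSTR or dilute feed) favours P.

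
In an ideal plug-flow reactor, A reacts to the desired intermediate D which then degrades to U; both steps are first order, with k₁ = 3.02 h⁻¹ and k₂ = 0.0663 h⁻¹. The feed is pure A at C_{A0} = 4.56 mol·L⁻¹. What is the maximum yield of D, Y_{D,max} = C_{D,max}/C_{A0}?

For a first-order series the maximum intermediate yield is C_{D,max}/C_{A0} = (k₁/k₂)^[k₂/(k₂−k₁)].
= (3.02/0.0663)^(0.0663/(0.0663−3.02)) = (45.55)^(-0.02245) = 0.9179.

0.918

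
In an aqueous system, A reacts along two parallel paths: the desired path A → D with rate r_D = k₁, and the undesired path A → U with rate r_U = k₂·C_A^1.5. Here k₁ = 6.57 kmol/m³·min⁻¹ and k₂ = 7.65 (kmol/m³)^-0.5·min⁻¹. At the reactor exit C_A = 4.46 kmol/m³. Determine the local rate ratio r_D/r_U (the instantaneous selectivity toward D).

S_{D/U} = r_D/r_U = (k₁)/(k₂·C_A^1.5) = (k₁/k₂)·C_A^-1.5.
= (6.57) / (7.65×4.460^1.5) = 6.570/72.05 = 0.0912.

0.0912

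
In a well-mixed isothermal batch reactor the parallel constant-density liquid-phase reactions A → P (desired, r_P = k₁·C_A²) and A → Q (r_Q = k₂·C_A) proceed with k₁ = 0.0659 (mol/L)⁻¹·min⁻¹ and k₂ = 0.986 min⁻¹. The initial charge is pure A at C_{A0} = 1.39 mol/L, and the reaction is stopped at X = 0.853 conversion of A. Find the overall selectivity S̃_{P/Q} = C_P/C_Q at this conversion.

0.0528

C_A = C_{A0}(1−X) = 0.2043 mol/L.
Along a PFR/batch, dC_Q/dC_A = −r_Q/(r_P+r_Q) = −k₂/(k₂+k₁·C_A).
Integrating from C_{A0} to C_A: C_Q = (0.986/0.0659)·ln[(0.986+0.0659·1.39)/(0.986+0.0659·0.204)] = 14.96·ln(1.078/0.9995) = 1.126 mol/L.
Then C_P = (C_{A0}−C_A) − C_Q = 1.186 − 1.126 = 0.05944 mol/L.
S̃_{P/Q} = C_P/C_Q = 0.05944/1.126 = 0.0528.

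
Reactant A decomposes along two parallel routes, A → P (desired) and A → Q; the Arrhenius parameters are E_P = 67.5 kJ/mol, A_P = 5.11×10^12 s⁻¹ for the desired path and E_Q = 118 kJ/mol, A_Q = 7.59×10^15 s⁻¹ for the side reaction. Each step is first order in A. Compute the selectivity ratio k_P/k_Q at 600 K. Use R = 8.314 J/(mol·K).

16.8

With equal orders, S_{P/Q} = k_P/k_Q = (A_P/A_Q)·exp[(E_Q−E_P)/(RT)].
(E_Q−E_P)/(RT) = (118−67.5)×10³/(8.314×600) = 50500/4988 = 10.12.
k_P/k_Q = (5.11×10^12/7.59×10^15)·exp(10.12) = 6.733×10^-4 × 24922 = 16.8.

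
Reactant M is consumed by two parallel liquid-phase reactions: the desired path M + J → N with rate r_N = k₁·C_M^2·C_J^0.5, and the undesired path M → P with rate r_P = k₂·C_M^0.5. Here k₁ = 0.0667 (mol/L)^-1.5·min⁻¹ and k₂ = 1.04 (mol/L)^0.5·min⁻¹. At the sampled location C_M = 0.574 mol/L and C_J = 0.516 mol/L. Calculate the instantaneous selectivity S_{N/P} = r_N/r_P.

S_{N/P} = r_N/r_P = (k₁·C_M^2·C_J^0.5)/(k₂·C_M^0.5) = (k₁/k₂)·C_M^1.5·C_J^0.5.
= (0.0667×0.5740^2×0.5160^0.5) / (1.04×0.5740^0.5) = 0.01579/0.7879 = 0.0200.
Since the desired path is higher order in M, keeping C_M high (PFR or concentrated feed) favours N.

0.0200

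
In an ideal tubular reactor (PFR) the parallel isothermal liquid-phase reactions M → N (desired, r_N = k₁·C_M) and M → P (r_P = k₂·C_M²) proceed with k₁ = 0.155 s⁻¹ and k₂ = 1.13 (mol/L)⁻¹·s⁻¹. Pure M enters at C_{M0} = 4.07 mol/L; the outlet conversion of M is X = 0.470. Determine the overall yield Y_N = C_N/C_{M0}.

C_M = C_{M0}(1−X) = 2.157 mol/L.
Along a PFR/batch, dC_N/dC_M = −r_N/(r_N+r_P) = −k₁/(k₁+k₂·C_M).
Integrating from C_{M0} to C_M: C_N = (0.155/1.13)·ln[(0.155+1.13·4.07)/(0.155+1.13·2.16)] = 0.1372·ln(4.754/2.593) = 0.08318 mol/L.
Y_N = C_N/C_{M0} = 0.08318/4.07 = 0.0204.

0.0204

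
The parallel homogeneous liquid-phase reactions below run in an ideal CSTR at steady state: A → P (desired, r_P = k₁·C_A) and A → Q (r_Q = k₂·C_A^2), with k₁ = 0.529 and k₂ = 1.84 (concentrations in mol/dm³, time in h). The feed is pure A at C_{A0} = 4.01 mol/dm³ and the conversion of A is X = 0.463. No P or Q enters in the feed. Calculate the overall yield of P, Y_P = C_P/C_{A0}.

Exit C_A = C_{A0}(1−X) = 4.01×0.537 = 2.153 mol/dm³.
In a CSTR the entire volume is at exit conditions, so r_P = 0.529×2.153 = 1.139 and r_Q = 1.84×2.153^2 = 8.532.
Fraction of consumed A going to P: r_P/(r_P+r_Q) = 0.1178.
C_P = 0.1178·C_{A0}·X = 0.1178×4.01×0.463 = 0.219 mol/dm³; Y_P = C_P/C_{A0} = 0.0545.

0.0545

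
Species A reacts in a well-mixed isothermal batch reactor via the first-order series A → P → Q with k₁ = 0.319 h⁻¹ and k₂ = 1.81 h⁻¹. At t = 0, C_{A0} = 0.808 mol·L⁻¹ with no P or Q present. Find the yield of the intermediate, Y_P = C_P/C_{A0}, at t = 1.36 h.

For first-order series with pure A initially, C_P(t) = k₁C_{A0}/(k₂−k₁)·(e^(−k₁t) − e^(−k₂t)).
e^(−k₁t) = e^(−0.319×1.36) = e^(−0.4338) = 0.6480; e^(−k₂t) = e^(−2.462) = 0.08530.
C_P = 0.319×0.808/(1.81−0.319) × (0.6480−0.08530) = 0.1729×0.5627 = 0.09728 mol·L⁻¹.
Y_P = C_P/C_{A0} = 0.09728/0.808 = 0.120.

0.120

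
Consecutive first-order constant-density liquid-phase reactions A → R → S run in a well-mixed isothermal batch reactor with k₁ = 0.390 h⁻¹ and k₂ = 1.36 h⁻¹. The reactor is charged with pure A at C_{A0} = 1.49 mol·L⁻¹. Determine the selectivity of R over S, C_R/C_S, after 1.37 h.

The intermediate concentration in a first-order A→B→C sequence is C_R = k₁C_{A0}(e^(−k₁t) − e^(−k₂t))/(k₂−k₁).
e^(−k₁t) = e^(−0.390×1.37) = e^(−0.5343) = 0.5861; e^(−k₂t) = e^(−1.863) = 0.1552.
C_R = 0.390×1.49/(1.36−0.390) × (0.5861−0.1552) = 0.5991×0.4309 = 0.2581 mol·L⁻¹.
C_A = C_{A0}e^(−k₁t) = 0.8733 mol·L⁻¹, so C_S = C_{A0}−C_A−C_R = 0.3586 mol·L⁻¹; C_R/C_S = 0.720.

0.720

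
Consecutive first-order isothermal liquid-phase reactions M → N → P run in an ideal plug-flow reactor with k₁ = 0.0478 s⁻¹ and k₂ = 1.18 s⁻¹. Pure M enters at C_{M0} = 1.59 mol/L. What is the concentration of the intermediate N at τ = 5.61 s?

Solving the coupled first-order balances gives C_N(τ) = [k₁/(k₂−k₁)]·C_{M0}·(e^(−k₁τ) − e^(−k₂τ)).
e^(−k₁τ) = e^(−0.0478×5.61) = e^(−0.2682) = 0.7648; e^(−k₂τ) = e^(−6.620) = 0.001334.
C_N = 0.0478×1.59/(1.18−0.0478) × (0.7648−0.001334) = 0.06713×0.7635 = 0.05125 mol/L.

0.0512 mol/L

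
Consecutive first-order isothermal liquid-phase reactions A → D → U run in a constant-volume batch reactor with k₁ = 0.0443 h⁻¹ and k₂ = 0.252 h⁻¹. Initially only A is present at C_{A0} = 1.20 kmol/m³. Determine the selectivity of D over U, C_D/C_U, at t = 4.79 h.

For first-order series with pure A initially, C_D(t) = k₁C_{A0}/(k₂−k₁)·(e^(−k₁t) − e^(−k₂t)).
e^(−k₁t) = e^(−0.0443×4.79) = e^(−0.2122) = 0.8088; e^(−k₂t) = e^(−1.207) = 0.2991.
C_D = 0.0443×1.20/(0.252−0.0443) × (0.8088−0.2991) = 0.2559×0.5097 = 0.1305 kmol/m³.
C_A = C_{A0}e^(−k₁t) = 0.9706 kmol/m³, so C_U = C_{A0}−C_A−C_D = 0.09897 kmol/m³; C_D/C_U = 1.32.

1.32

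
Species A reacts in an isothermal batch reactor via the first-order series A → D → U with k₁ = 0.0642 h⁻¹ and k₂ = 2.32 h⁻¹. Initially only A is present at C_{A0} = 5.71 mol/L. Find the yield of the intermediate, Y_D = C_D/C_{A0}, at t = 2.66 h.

0.0239

Solving the coupled first-order balances gives C_D(t) = [k₁/(k₂−k₁)]·C_{A0}·(e^(−k₁t) − e^(−k₂t)).
e^(−k₁t) = e^(−0.0642×2.66) = e^(−0.1708) = 0.8430; e^(−k₂t) = e^(−6.171) = 0.002089.
C_D = 0.0642×5.71/(2.32−0.0642) × (0.8430−0.002089) = 0.1625×0.8409 = 0.1367 mol/L.
Y_D = C_D/C_{A0} = 0.1367/5.71 = 0.0239.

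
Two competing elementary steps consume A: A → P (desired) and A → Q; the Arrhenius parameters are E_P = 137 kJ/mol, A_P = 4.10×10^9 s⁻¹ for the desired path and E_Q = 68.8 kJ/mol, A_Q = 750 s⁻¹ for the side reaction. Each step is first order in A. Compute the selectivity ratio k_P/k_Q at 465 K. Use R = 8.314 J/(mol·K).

0.119

With equal orders, S_{P/Q} = k_P/k_Q = (A_P/A_Q)·exp[(E_Q−E_P)/(RT)].
(E_Q−E_P)/(RT) = (68.8−137)×10³/(8.314×465) = -68200/3866 = -17.64.
k_P/k_Q = (4.10×10^9/750)·exp(-17.64) = 5.467×10^6 × 2.181×10^-8 = 0.119.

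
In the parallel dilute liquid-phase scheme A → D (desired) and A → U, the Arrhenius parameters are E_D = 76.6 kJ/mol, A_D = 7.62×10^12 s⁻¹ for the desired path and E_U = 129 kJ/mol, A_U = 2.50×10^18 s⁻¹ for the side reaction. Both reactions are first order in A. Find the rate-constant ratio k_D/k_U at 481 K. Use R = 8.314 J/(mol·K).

1.50

k_D/k_U = (A_D/A_U)·exp[−(E_D−E_U)/(RT)] = (A_D/A_U)·exp[(E_U−E_D)/(RT)].
(E_U−E_D)/(RT) = (129−76.6)×10³/(8.314×481) = 52400/3999 = 13.10.
k_D/k_U = (7.62×10^12/2.50×10^18)·exp(13.10) = 3.048×10^-6 × 4.905×10^5 = 1.50.
Since E_D < E_U, lowering the temperature improves selectivity toward D.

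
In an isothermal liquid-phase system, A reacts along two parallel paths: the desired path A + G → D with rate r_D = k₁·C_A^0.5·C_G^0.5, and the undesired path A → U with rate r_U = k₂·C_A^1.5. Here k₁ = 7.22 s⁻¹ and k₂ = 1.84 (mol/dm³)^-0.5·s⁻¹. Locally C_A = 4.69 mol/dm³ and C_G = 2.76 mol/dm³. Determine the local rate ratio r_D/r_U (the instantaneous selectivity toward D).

1.39

S_{D/U} = r_D/r_U = (k₁·C_A^0.5·C_G^0.5)/(k₂·C_A^1.5) = (k₁/k₂)·C_A⁻¹·C_G^0.5.
= (7.22×4.690^0.5×2.760^0.5) / (1.84×4.690^1.5) = 25.98/18.69 = 1.39.
The undesired path is higher order in A, so low C_A (CSTR or dilute feed) favours D.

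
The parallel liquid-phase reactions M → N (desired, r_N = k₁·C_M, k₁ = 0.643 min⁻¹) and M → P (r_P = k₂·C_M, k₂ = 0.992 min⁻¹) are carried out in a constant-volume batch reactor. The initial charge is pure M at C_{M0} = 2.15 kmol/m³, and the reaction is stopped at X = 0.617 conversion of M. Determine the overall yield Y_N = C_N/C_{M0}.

0.243

C_M = C_{M0}(1−X) = 0.8235 kmol/m³.
Both paths are first order in M, so the instantaneous fraction to N is constant: dC_N/d(−C_M) = k₁/(k₁+k₂) = 0.3933.
C_N = 0.3933·(C_{M0}−C_M) = 0.3933×1.327 = 0.522 kmol/m³.
Y_N = C_N/C_{M0} = 0.5217/2.15 = 0.243.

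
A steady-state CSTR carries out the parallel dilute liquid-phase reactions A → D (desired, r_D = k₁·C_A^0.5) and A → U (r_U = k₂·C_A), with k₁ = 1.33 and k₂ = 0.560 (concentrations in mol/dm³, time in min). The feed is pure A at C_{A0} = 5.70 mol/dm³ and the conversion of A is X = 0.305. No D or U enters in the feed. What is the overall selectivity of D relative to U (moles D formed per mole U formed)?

1.19

Exit C_A = C_{A0}(1−X) = 5.70×0.695 = 3.962 mol/dm³.
Rates in a CSTR are evaluated at the outlet concentration: r_D = 1.33×3.962^0.5 = 2.647, r_U = 0.560×3.962 = 2.218.
Overall selectivity = C_D/C_U = r_Dτ/(r_Uτ) = r_D/r_U = 1.19.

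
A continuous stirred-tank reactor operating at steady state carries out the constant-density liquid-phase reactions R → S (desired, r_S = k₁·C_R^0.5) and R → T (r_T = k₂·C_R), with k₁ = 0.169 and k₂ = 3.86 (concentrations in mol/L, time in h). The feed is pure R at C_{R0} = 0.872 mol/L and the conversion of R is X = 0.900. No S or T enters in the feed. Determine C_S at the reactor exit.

0.101 mol/L

Exit C_R = C_{R0}(1−X) = 0.872×0.100 = 0.08720 mol/L.
In a CSTR the entire volume is at exit conditions, so r_S = 0.169×0.08720^0.5 = 0.04991 and r_T = 3.86×0.08720 = 0.3366.
Fraction of consumed R going to S: r_S/(r_S+r_T) = 0.1291.
C_S = 0.1291·C_{R0}·X = 0.1291×0.872×0.900 = 0.101 mol/L.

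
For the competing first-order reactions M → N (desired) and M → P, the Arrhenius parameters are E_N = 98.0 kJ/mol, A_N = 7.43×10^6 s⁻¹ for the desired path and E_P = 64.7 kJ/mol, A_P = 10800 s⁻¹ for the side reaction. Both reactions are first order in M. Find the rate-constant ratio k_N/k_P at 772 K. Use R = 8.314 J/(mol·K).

Since both paths have the same order in M, the concentration cancels and S_{N/P} = k_N/k_P = (A_N/A_P)·exp[(E_P−E_N)/(RT)].
(E_P−E_N)/(RT) = (64.7−98.0)×10³/(8.314×772) = -33300/6418 = -5.188.
k_N/k_P = (7.43×10^6/10800)·exp(-5.188) = 688.0 × 0.005582 = 3.84.
Since E_N > E_P, raising the temperature improves selectivity toward N.

3.84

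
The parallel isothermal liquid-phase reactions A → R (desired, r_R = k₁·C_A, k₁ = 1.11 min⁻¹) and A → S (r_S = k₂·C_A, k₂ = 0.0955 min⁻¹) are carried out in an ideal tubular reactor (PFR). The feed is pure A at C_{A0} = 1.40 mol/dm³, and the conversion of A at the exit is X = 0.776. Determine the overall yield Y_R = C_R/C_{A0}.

C_A = C_{A0}(1−X) = 0.3136 mol/dm³.
Both paths are first order in A, so the instantaneous fraction to R is constant: dC_R/d(−C_A) = k₁/(k₁+k₂) = 0.9208.
C_R = 0.9208·(C_{A0}−C_A) = 0.9208×1.086 = 1.00 mol/dm³.
Y_R = C_R/C_{A0} = 1.000/1.40 = 0.715.

0.715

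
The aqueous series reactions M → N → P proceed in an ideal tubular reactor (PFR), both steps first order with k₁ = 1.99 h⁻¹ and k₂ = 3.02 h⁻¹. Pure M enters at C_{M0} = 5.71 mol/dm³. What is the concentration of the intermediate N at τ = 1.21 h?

Solving the coupled first-order balances gives C_N(τ) = [k₁/(k₂−k₁)]·C_{M0}·(e^(−k₁τ) − e^(−k₂τ)).
e^(−k₁τ) = e^(−1.99×1.21) = e^(−2.408) = 0.09000; e^(−k₂τ) = e^(−3.654) = 0.02588.
C_N = 1.99×5.71/(3.02−1.99) × (0.09000−0.02588) = 11.03×0.06412 = 0.7074 mol/dm³.

0.707 mol/dm³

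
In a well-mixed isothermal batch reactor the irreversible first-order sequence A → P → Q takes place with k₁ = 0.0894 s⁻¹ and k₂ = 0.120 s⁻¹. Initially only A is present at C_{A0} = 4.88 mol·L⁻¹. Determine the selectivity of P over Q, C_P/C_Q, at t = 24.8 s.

For first-order series with pure A initially, C_P(t) = k₁C_{A0}/(k₂−k₁)·(e^(−k₁t) − e^(−k₂t)).
e^(−k₁t) = e^(−0.0894×24.8) = e^(−2.217) = 0.1089; e^(−k₂t) = e^(−2.976) = 0.05100.
C_P = 0.0894×4.88/(0.120−0.0894) × (0.1089−0.05100) = 14.26×0.05793 = 0.8259 mol·L⁻¹.
C_A = C_{A0}e^(−k₁t) = 0.5315 mol·L⁻¹, so C_Q = C_{A0}−C_A−C_P = 3.523 mol·L⁻¹; C_P/C_Q = 0.234.

0.234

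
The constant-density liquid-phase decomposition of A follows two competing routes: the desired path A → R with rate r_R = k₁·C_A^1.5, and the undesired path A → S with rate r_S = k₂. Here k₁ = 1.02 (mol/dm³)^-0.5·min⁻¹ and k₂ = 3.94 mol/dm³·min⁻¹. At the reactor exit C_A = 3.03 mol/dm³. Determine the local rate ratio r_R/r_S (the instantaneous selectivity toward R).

S_{R/S} = r_R/r_S = (k₁·C_A^1.5)/(k₂) = (k₁/k₂)·C_A^1.5.
= (1.02×3.030^1.5) / (3.94) = 5.380/3.940 = 1.37.
Since the desired path is higher order in A, keeping C_A high (PFR or concentrated feed) favours R.

1.37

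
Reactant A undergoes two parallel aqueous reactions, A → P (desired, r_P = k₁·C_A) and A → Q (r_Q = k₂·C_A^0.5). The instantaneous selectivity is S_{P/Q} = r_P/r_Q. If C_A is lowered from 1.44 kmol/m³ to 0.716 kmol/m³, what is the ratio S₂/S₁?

0.705

S_{P/Q} = (k₁/k₂)·C_A^0.5, so S₂/S₁ = (C_{A,2}/C_{A,1})^0.5.
= (0.716/1.44)^0.5 = (0.4972)^0.5 = 0.705.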